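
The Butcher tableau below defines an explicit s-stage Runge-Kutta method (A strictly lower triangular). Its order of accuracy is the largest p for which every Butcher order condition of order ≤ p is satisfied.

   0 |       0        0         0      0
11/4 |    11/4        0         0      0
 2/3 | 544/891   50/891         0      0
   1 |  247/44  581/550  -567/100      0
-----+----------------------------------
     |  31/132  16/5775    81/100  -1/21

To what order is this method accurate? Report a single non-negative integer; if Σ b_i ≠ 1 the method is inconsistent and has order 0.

4

b = (31/132, 16/5775, 81/100, -1/21)
c = (0, 11/4, 2/3, 1)
Ac = (0, 0, 25/162, -7/8)
Σ b_i: 31/132·1 + 16/5775·1 + 81/100·1 + (-1/21)·1 = 1 ✓
b·c: 16/5775·11/4 + 81/100·2/3 + (-1/21)·1 = 1/2 ✓
b·c²: 16/5775·121/16 + 81/100·4/9 + (-1/21)·1 = 1/3 ✓
b·Ac: 81/100·25/162 + (-1/21)·(-7/8) = 1/6 ✓
b·c³: 16/5775·1331/64 + 81/100·8/27 + (-1/21)·1 = 1/4 ✓
b·(c∘Ac): 81/100·25/243 + (-1/21)·(-7/8) = 1/8 ✓
b·Ac²: 81/100·275/648 + (-1/21)·175/32 = 1/12 ✓
b·A²c: (-1/21)·(-7/8) = 1/24 ✓; 4 stages ⇒ order 4.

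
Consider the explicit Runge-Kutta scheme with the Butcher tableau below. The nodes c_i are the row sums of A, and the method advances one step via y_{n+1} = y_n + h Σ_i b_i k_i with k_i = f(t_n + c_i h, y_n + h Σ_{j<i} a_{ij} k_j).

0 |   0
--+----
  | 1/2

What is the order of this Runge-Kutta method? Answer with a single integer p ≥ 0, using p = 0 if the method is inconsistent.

0

b = (1/2)
c = (0)
Σ b_i: 1/2·1 = 1/2 ≠ 1 ⇒ order 0.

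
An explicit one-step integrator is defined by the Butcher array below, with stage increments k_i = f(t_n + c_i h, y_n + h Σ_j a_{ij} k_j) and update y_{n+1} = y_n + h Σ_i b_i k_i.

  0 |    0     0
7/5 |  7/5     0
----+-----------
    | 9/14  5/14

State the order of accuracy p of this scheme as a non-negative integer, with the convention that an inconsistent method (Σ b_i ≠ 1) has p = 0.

2

b = (9/14, 5/14)
c = (0, 7/5)
Σ b_i: 9/14·1 + 5/14·1 = 1 ✓
b·c: 5/14·7/5 = 1/2 ✓; 2 stages ⇒ order 2.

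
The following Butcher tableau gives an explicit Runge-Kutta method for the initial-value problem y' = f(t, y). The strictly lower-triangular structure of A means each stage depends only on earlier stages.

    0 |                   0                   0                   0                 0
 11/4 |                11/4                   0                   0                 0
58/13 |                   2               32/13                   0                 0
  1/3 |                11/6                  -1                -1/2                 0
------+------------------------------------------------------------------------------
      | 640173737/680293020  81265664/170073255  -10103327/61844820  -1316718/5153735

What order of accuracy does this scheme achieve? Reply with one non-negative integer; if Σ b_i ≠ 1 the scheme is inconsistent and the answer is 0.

b = (640173737/680293020, 81265664/170073255, -10103327/61844820, -1316718/5153735)
c = (0, 11/4, 58/13, 1/3)
Ac = (0, 0, 88/13, -259/52)
Σ b_i: 640173737/680293020·1 + 81265664/170073255·1 + (-10103327/61844820)·1 + (-1316718/5153735)·1 = 1 ✓
b·c: 81265664/170073255·11/4 + (-10103327/61844820)·58/13 + (-1316718/5153735)·1/3 = 1/2 ✓
b·c²: 81265664/170073255·121/16 + (-10103327/61844820)·3364/169 + (-1316718/5153735)·1/9 = 1/3 ✓
b·Ac: (-10103327/61844820)·88/13 + (-1316718/5153735)·(-259/52) = 1/6 ✓
b·c³: 81265664/170073255·1331/64 + (-10103327/61844820)·195112/2197 + (-1316718/5153735)·1/27 = -31746188/6930885 ≠ 1/4 ⇒ order 3.
b·(c∘Ac): (-10103327/61844820)·5104/169 + (-1316718/5153735)·(-259/156) = -139449679/30922410 ≠ 1/8
b·Ac²: (-10103327/61844820)·242/13 + (-1316718/5153735)·(-47361/2704) = 79499969/55447080 ≠ 1/12
b·A²c: (-1316718/5153735)·(-44/13) = 4456584/5153735 ≠ 1/24

3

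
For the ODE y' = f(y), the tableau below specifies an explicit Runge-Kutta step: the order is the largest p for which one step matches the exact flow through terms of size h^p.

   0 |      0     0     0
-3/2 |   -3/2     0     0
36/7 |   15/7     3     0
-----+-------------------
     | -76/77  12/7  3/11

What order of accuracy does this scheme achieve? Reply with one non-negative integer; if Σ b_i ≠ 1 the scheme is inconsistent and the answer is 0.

b = (-76/77, 12/7, 3/11)
c = (0, -3/2, 36/7)
Ac = (0, 0, -9/2)
Σ b_i: (-76/77)·1 + 12/7·1 + 3/11·1 = 1 ✓
b·c: 12/7·(-3/2) + 3/11·36/7 = -90/77 ≠ 1/2 ⇒ order 1.

1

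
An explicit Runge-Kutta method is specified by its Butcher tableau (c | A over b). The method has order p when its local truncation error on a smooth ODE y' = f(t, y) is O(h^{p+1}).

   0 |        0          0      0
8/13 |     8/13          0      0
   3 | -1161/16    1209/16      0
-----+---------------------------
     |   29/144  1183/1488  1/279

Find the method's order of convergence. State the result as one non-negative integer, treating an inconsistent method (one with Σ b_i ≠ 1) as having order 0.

3

b = (29/144, 1183/1488, 1/279)
c = (0, 8/13, 3)
Ac = (0, 0, 93/2)
Σ b_i: 29/144·1 + 1183/1488·1 + 1/279·1 = 1 ✓
b·c: 1183/1488·8/13 + 1/279·3 = 1/2 ✓
b·c²: 1183/1488·64/169 + 1/279·9 = 1/3 ✓
b·Ac: 1/279·93/2 = 1/6 ✓; 3 stages ⇒ order 3.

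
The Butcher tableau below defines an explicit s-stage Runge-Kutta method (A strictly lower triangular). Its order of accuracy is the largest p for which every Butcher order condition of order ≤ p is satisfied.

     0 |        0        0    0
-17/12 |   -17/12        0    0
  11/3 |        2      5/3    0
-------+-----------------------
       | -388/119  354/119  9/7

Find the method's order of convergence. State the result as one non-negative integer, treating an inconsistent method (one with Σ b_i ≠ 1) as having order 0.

b = (-388/119, 354/119, 9/7)
c = (0, -17/12, 11/3)
Ac = (0, 0, -85/36)
Σ b_i: (-388/119)·1 + 354/119·1 + 9/7·1 = 1 ✓
b·c: 354/119·(-17/12) + 9/7·11/3 = 1/2 ✓
b·c²: 354/119·289/144 + 9/7·121/9 = 3907/168 ≠ 1/3 ⇒ order 2.
b·Ac: 9/7·(-85/36) = -85/28 ≠ 1/6

2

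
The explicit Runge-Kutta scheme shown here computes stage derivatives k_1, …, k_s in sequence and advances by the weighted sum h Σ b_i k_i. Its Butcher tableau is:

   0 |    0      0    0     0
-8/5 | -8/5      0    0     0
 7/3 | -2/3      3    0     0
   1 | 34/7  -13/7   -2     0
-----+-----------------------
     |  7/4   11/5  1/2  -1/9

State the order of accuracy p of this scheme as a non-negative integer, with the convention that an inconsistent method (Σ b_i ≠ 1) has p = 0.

0

b = (7/4, 11/5, 1/2, -1/9)
c = (0, -8/5, 7/3, 1)
Ac = (0, 0, -24/5, -178/105)
Σ b_i: 7/4·1 + 11/5·1 + 1/2·1 + (-1/9)·1 = 781/180 ≠ 1 ⇒ order 0.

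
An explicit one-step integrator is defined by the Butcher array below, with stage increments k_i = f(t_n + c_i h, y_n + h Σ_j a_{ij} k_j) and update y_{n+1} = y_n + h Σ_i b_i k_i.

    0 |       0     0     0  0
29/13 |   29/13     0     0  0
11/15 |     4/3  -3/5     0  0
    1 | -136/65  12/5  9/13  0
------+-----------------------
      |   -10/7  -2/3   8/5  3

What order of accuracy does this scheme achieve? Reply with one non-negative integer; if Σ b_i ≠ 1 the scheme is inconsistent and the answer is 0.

b = (-10/7, -2/3, 8/5, 3)
c = (0, 29/13, 11/15, 1)
Ac = (0, 0, -87/65, 381/65)
Σ b_i: (-10/7)·1 + (-2/3)·1 + 8/5·1 + 3·1 = 263/105 ≠ 1 ⇒ order 0.

0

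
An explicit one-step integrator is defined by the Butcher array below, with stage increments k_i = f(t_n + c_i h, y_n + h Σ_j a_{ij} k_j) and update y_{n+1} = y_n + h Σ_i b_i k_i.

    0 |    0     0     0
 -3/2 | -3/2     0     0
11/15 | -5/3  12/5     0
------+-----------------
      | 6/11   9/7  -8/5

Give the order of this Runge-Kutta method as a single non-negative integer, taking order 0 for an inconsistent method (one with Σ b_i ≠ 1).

0

b = (6/11, 9/7, -8/5)
c = (0, -3/2, 11/15)
Ac = (0, 0, -18/5)
Σ b_i: 6/11·1 + 9/7·1 + (-8/5)·1 = 89/385 ≠ 1 ⇒ order 0.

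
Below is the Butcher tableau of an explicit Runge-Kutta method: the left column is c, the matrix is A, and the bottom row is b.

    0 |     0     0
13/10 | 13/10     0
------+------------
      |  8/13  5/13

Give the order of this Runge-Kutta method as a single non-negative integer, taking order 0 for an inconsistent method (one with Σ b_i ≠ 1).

2

b = (8/13, 5/13)
c = (0, 13/10)
Σ b_i: 8/13·1 + 5/13·1 = 1 ✓
b·c: 5/13·13/10 = 1/2 ✓; 2 stages ⇒ order 2.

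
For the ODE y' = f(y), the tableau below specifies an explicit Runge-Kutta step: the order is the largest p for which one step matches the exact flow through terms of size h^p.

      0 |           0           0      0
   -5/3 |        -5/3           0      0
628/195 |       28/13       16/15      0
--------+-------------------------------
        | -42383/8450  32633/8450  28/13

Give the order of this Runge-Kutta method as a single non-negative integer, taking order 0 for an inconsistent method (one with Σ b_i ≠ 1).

b = (-42383/8450, 32633/8450, 28/13)
c = (0, -5/3, 628/195)
Ac = (0, 0, -16/9)
Σ b_i: (-42383/8450)·1 + 32633/8450·1 + 28/13·1 = 1 ✓
b·c: 32633/8450·(-5/3) + 28/13·628/195 = 1/2 ✓
b·c²: 32633/8450·25/9 + 28/13·394384/38025 = 32691229/988650 ≠ 1/3 ⇒ order 2.
b·Ac: 28/13·(-16/9) = -448/117 ≠ 1/6

2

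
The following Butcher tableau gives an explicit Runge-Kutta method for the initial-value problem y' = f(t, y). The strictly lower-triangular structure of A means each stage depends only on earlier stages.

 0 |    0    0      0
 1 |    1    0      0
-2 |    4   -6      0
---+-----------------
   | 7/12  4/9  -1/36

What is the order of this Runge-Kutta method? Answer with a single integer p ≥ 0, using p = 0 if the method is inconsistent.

b = (7/12, 4/9, -1/36)
c = (0, 1, -2)
Ac = (0, 0, -6)
Σ b_i: 7/12·1 + 4/9·1 + (-1/36)·1 = 1 ✓
b·c: 4/9·1 + (-1/36)·(-2) = 1/2 ✓
b·c²: 4/9·1 + (-1/36)·4 = 1/3 ✓
b·Ac: (-1/36)·(-6) = 1/6 ✓; 3 stages ⇒ order 3.

3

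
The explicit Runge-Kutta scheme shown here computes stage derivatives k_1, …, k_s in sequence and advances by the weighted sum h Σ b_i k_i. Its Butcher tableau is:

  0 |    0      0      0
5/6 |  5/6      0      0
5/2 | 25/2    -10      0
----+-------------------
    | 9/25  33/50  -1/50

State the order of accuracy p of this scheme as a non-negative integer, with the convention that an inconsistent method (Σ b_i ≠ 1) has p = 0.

b = (9/25, 33/50, -1/50)
c = (0, 5/6, 5/2)
Ac = (0, 0, -25/3)
Σ b_i: 9/25·1 + 33/50·1 + (-1/50)·1 = 1 ✓
b·c: 33/50·5/6 + (-1/50)·5/2 = 1/2 ✓
b·c²: 33/50·25/36 + (-1/50)·25/4 = 1/3 ✓
b·Ac: (-1/50)·(-25/3) = 1/6 ✓; 3 stages ⇒ order 3.

3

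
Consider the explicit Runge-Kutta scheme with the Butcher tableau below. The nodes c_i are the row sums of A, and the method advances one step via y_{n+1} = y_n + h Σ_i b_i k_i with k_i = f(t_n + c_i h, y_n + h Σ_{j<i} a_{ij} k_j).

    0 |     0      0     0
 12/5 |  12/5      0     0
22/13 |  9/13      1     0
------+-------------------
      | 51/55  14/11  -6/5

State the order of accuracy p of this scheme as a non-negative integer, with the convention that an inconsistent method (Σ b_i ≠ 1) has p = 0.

1

b = (51/55, 14/11, -6/5)
c = (0, 12/5, 22/13)
Ac = (0, 0, 12/5)
Σ b_i: 51/55·1 + 14/11·1 + (-6/5)·1 = 1 ✓
b·c: 14/11·12/5 + (-6/5)·22/13 = 732/715 ≠ 1/2 ⇒ order 1.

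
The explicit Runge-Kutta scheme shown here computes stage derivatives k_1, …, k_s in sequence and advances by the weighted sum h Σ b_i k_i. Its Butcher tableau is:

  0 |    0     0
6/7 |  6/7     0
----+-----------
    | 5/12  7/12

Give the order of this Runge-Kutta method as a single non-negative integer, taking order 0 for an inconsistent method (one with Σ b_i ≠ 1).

2

b = (5/12, 7/12)
c = (0, 6/7)
Σ b_i: 5/12·1 + 7/12·1 = 1 ✓
b·c: 7/12·6/7 = 1/2 ✓; 2 stages ⇒ order 2.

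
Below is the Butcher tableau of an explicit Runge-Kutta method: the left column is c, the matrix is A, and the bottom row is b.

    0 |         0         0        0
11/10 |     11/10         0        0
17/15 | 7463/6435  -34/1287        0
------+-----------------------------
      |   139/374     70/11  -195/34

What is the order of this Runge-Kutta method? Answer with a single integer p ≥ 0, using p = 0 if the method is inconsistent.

b = (139/374, 70/11, -195/34)
c = (0, 11/10, 17/15)
Ac = (0, 0, -17/585)
Σ b_i: 139/374·1 + 70/11·1 + (-195/34)·1 = 1 ✓
b·c: 70/11·11/10 + (-195/34)·17/15 = 1/2 ✓
b·c²: 70/11·121/100 + (-195/34)·289/225 = 1/3 ✓
b·Ac: (-195/34)·(-17/585) = 1/6 ✓; 3 stages ⇒ order 3.

3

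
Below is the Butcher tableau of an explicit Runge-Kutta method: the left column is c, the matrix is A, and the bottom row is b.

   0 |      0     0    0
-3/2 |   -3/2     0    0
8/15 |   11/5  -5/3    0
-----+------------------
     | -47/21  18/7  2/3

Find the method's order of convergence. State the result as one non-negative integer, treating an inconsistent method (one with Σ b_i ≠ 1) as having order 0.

1

b = (-47/21, 18/7, 2/3)
c = (0, -3/2, 8/15)
Ac = (0, 0, 5/2)
Σ b_i: (-47/21)·1 + 18/7·1 + 2/3·1 = 1 ✓
b·c: 18/7·(-3/2) + 2/3·8/15 = -1103/315 ≠ 1/2 ⇒ order 1.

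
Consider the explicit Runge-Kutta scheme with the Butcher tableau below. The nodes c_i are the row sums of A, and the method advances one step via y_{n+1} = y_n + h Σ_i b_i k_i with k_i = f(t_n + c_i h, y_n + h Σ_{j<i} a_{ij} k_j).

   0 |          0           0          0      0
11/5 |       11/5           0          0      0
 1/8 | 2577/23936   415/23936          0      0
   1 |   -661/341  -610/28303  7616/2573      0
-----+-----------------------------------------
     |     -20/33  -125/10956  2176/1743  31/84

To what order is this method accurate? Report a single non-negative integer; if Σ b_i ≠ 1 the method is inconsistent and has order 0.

b = (-20/33, -125/10956, 2176/1743, 31/84)
c = (0, 11/5, 1/8, 1)
Ac = (0, 0, 83/2176, 10/31)
Σ b_i: (-20/33)·1 + (-125/10956)·1 + 2176/1743·1 + 31/84·1 = 1 ✓
b·c: (-125/10956)·11/5 + 2176/1743·1/8 + 31/84·1 = 1/2 ✓
b·c²: (-125/10956)·121/25 + 2176/1743·1/64 + 31/84·1 = 1/3 ✓
b·Ac: 2176/1743·83/2176 + 31/84·10/31 = 1/6 ✓
b·c³: (-125/10956)·1331/125 + 2176/1743·1/512 + 31/84·1 = 1/4 ✓
b·(c∘Ac): 2176/1743·83/17408 + 31/84·10/31 = 1/8 ✓
b·Ac²: 2176/1743·913/10880 + 31/84·(-9/155) = 1/12 ✓
b·A²c: 31/84·7/62 = 1/24 ✓; 4 stages ⇒ order 4.

4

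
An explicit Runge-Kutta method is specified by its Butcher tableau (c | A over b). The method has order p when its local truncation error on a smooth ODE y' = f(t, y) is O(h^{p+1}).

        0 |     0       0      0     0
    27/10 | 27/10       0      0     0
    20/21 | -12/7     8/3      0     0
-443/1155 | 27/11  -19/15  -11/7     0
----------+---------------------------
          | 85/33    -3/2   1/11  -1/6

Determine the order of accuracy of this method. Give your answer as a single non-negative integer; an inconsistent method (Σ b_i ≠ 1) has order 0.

1

b = (85/33, -3/2, 1/11, -1/6)
c = (0, 27/10, 20/21, -443/1155)
Ac = (0, 0, 36/5, -36137/7350)
Σ b_i: 85/33·1 + (-3/2)·1 + 1/11·1 + (-1/6)·1 = 1 ✓
b·c: (-3/2)·27/10 + 1/11·20/21 + (-1/6)·(-443/1155) = -7721/1980 ≠ 1/2 ⇒ order 1.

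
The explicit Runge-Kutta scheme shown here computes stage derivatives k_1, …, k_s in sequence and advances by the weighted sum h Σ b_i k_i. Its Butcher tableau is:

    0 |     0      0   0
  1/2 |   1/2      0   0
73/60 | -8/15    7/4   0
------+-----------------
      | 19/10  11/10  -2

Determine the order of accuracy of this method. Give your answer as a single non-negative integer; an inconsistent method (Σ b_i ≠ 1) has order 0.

b = (19/10, 11/10, -2)
c = (0, 1/2, 73/60)
Ac = (0, 0, 7/8)
Σ b_i: 19/10·1 + 11/10·1 + (-2)·1 = 1 ✓
b·c: 11/10·1/2 + (-2)·73/60 = -113/60 ≠ 1/2 ⇒ order 1.

1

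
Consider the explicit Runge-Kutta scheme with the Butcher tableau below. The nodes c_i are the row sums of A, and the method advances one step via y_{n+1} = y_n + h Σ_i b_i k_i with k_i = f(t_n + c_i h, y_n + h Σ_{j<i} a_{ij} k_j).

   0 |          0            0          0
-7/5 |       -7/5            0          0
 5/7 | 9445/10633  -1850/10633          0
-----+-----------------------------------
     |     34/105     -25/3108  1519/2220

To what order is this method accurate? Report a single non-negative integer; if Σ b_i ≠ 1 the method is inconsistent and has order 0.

b = (34/105, -25/3108, 1519/2220)
c = (0, -7/5, 5/7)
Ac = (0, 0, 370/1519)
Σ b_i: 34/105·1 + (-25/3108)·1 + 1519/2220·1 = 1 ✓
b·c: (-25/3108)·(-7/5) + 1519/2220·5/7 = 1/2 ✓
b·c²: (-25/3108)·49/25 + 1519/2220·25/49 = 1/3 ✓
b·Ac: 1519/2220·370/1519 = 1/6 ✓; 3 stages ⇒ order 3.

3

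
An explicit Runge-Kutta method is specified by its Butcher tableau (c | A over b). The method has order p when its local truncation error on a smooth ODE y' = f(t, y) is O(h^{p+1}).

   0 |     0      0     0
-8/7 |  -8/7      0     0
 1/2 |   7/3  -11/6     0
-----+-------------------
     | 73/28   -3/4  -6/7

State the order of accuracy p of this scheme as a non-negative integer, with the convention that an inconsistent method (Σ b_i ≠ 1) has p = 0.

1

b = (73/28, -3/4, -6/7)
c = (0, -8/7, 1/2)
Ac = (0, 0, 44/21)
Σ b_i: 73/28·1 + (-3/4)·1 + (-6/7)·1 = 1 ✓
b·c: (-3/4)·(-8/7) + (-6/7)·1/2 = 3/7 ≠ 1/2 ⇒ order 1.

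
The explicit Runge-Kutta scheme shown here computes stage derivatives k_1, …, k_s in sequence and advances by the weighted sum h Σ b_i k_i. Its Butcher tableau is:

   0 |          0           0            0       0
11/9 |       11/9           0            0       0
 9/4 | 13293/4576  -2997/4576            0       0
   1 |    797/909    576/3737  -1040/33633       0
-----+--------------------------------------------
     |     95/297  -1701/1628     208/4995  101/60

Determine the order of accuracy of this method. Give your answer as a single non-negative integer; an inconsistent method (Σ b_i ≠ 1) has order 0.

b = (95/297, -1701/1628, 208/4995, 101/60)
c = (0, 11/9, 9/4, 1)
Ac = (0, 0, -333/416, 12/101)
Σ b_i: 95/297·1 + (-1701/1628)·1 + 208/4995·1 + 101/60·1 = 1 ✓
b·c: (-1701/1628)·11/9 + 208/4995·9/4 + 101/60·1 = 1/2 ✓
b·c²: (-1701/1628)·121/81 + 208/4995·81/16 + 101/60·1 = 1/3 ✓
b·Ac: 208/4995·(-333/416) + 101/60·12/101 = 1/6 ✓
b·c³: (-1701/1628)·1331/729 + 208/4995·729/64 + 101/60·1 = 1/4 ✓
b·(c∘Ac): 208/4995·(-2997/1664) + 101/60·12/101 = 1/8 ✓
b·Ac²: 208/4995·(-407/416) + 101/60·67/909 = 1/12 ✓
b·A²c: 101/60·5/202 = 1/24 ✓; 4 stages ⇒ order 4.

4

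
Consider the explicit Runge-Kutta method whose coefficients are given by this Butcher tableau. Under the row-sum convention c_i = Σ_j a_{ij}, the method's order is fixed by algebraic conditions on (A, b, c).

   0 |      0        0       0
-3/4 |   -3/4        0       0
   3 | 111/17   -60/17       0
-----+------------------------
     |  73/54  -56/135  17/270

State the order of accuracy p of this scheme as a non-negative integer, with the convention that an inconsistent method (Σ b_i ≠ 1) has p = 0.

b = (73/54, -56/135, 17/270)
c = (0, -3/4, 3)
Ac = (0, 0, 45/17)
Σ b_i: 73/54·1 + (-56/135)·1 + 17/270·1 = 1 ✓
b·c: (-56/135)·(-3/4) + 17/270·3 = 1/2 ✓
b·c²: (-56/135)·9/16 + 17/270·9 = 1/3 ✓
b·Ac: 17/270·45/17 = 1/6 ✓; 3 stages ⇒ order 3.

3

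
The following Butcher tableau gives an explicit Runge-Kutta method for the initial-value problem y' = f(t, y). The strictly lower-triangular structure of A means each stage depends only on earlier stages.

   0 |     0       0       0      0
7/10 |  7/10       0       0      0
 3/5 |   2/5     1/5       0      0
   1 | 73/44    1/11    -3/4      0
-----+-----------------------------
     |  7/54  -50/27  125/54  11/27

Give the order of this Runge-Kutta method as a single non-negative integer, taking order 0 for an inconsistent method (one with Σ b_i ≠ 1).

b = (7/54, -50/27, 125/54, 11/27)
c = (0, 7/10, 3/5, 1)
Ac = (0, 0, 7/50, -17/44)
Σ b_i: 7/54·1 + (-50/27)·1 + 125/54·1 + 11/27·1 = 1 ✓
b·c: (-50/27)·7/10 + 125/54·3/5 + 11/27·1 = 1/2 ✓
b·c²: (-50/27)·49/100 + 125/54·9/25 + 11/27·1 = 1/3 ✓
b·Ac: 125/54·7/50 + 11/27·(-17/44) = 1/6 ✓
b·c³: (-50/27)·343/1000 + 125/54·27/125 + 11/27·1 = 49/180 ≠ 1/4 ⇒ order 3.
b·(c∘Ac): 125/54·21/250 + 11/27·(-17/44) = 1/27 ≠ 1/8
b·Ac²: 125/54·49/500 + 11/27·(-62/275) = 27/200 ≠ 1/12
b·A²c: 11/27·(-21/200) = -77/1800 ≠ 1/24

3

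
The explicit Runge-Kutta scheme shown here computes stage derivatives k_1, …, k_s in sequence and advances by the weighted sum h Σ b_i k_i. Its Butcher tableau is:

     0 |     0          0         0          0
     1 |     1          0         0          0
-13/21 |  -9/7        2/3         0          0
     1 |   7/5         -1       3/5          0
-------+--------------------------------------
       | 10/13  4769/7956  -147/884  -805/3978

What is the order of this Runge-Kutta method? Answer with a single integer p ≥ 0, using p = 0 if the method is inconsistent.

3

b = (10/13, 4769/7956, -147/884, -805/3978)
c = (0, 1, -13/21, 1)
Ac = (0, 0, 2/3, -48/35)
Σ b_i: 10/13·1 + 4769/7956·1 + (-147/884)·1 + (-805/3978)·1 = 1 ✓
b·c: 4769/7956·1 + (-147/884)·(-13/21) + (-805/3978)·1 = 1/2 ✓
b·c²: 4769/7956·1 + (-147/884)·169/441 + (-805/3978)·1 = 1/3 ✓
b·Ac: (-147/884)·2/3 + (-805/3978)·(-48/35) = 1/6 ✓
b·c³: 4769/7956·1 + (-147/884)·(-2197/9261) + (-805/3978)·1 = 55/126 ≠ 1/4 ⇒ order 3.
b·(c∘Ac): (-147/884)·(-26/63) + (-805/3978)·(-48/35) = 9/26 ≠ 1/8
b·Ac²: (-147/884)·2/3 + (-805/3978)·(-566/735) = 17/378 ≠ 1/12
b·A²c: (-805/3978)·2/5 = -161/1989 ≠ 1/24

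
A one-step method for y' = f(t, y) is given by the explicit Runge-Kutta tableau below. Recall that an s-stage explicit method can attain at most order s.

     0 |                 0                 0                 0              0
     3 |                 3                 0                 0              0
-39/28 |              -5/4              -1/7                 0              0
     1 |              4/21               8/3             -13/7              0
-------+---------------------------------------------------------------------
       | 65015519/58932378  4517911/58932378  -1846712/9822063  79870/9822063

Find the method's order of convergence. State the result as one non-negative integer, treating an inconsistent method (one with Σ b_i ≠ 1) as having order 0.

b = (65015519/58932378, 4517911/58932378, -1846712/9822063, 79870/9822063)
c = (0, 3, -39/28, 1)
Ac = (0, 0, -3/7, 2075/196)
Σ b_i: 65015519/58932378·1 + 4517911/58932378·1 + (-1846712/9822063)·1 + 79870/9822063·1 = 1 ✓
b·c: 4517911/58932378·3 + (-1846712/9822063)·(-39/28) + 79870/9822063·1 = 1/2 ✓
b·c²: 4517911/58932378·9 + (-1846712/9822063)·1521/784 + 79870/9822063·1 = 1/3 ✓
b·Ac: (-1846712/9822063)·(-3/7) + 79870/9822063·2075/196 = 1/6 ✓
b·c³: 4517911/58932378·27 + (-1846712/9822063)·(-59319/21952) + 79870/9822063·1 = 203205443/78576504 ≠ 1/4 ⇒ order 3.
b·(c∘Ac): (-1846712/9822063)·117/196 + 79870/9822063·2075/196 = -513623/19644126 ≠ 1/8
b·Ac²: (-1846712/9822063)·(-9/7) + 79870/9822063·111939/5488 = 74731183/183345176 ≠ 1/12
b·A²c: 79870/9822063·39/49 = 21190/3274021 ≠ 1/24

3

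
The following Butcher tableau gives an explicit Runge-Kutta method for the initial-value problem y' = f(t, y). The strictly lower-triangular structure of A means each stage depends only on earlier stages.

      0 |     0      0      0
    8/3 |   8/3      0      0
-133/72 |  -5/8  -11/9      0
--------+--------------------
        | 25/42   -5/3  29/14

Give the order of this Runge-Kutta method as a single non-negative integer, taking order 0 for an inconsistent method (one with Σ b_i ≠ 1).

b = (25/42, -5/3, 29/14)
c = (0, 8/3, -133/72)
Ac = (0, 0, -88/27)
Σ b_i: 25/42·1 + (-5/3)·1 + 29/14·1 = 1 ✓
b·c: (-5/3)·8/3 + 29/14·(-133/72) = -397/48 ≠ 1/2 ⇒ order 1.

1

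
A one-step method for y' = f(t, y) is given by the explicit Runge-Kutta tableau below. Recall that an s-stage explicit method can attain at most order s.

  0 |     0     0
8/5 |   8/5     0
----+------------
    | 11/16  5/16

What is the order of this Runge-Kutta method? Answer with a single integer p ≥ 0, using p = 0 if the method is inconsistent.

2

b = (11/16, 5/16)
c = (0, 8/5)
Σ b_i: 11/16·1 + 5/16·1 = 1 ✓
b·c: 5/16·8/5 = 1/2 ✓; 2 stages ⇒ order 2.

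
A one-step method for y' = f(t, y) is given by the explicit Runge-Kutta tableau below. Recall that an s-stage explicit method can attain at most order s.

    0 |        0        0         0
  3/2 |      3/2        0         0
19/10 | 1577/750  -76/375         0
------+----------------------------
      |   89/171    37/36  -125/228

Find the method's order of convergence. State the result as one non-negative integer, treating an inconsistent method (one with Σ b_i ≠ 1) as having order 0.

3

b = (89/171, 37/36, -125/228)
c = (0, 3/2, 19/10)
Ac = (0, 0, -38/125)
Σ b_i: 89/171·1 + 37/36·1 + (-125/228)·1 = 1 ✓
b·c: 37/36·3/2 + (-125/228)·19/10 = 1/2 ✓
b·c²: 37/36·9/4 + (-125/228)·361/100 = 1/3 ✓
b·Ac: (-125/228)·(-38/125) = 1/6 ✓; 3 stages ⇒ order 3.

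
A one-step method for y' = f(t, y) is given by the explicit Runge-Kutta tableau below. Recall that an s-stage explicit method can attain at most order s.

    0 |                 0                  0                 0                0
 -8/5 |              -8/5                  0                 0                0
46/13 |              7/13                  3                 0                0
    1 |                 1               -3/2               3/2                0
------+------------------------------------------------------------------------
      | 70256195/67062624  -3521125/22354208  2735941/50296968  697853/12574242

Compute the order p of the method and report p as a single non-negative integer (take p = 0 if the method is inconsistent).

3

b = (70256195/67062624, -3521125/22354208, 2735941/50296968, 697853/12574242)
c = (0, -8/5, 46/13, 1)
Ac = (0, 0, -24/5, 501/65)
Σ b_i: 70256195/67062624·1 + (-3521125/22354208)·1 + 2735941/50296968·1 + 697853/12574242·1 = 1 ✓
b·c: (-3521125/22354208)·(-8/5) + 2735941/50296968·46/13 + 697853/12574242·1 = 1/2 ✓
b·c²: (-3521125/22354208)·64/25 + 2735941/50296968·2116/169 + 697853/12574242·1 = 1/3 ✓
b·Ac: 2735941/50296968·(-24/5) + 697853/12574242·501/65 = 1/6 ✓
b·c³: (-3521125/22354208)·(-512/125) + 2735941/50296968·97336/2197 + 697853/12574242·1 = 169493317/54488382 ≠ 1/4 ⇒ order 3.
b·(c∘Ac): 2735941/50296968·(-1104/65) + 697853/12574242·501/65 = -10397317/20957070 ≠ 1/8
b·Ac²: 2735941/50296968·192/25 + 697853/12574242·63126/4225 = 169863133/136220955 ≠ 1/12
b·A²c: 697853/12574242·(-36/5) = -1395706/3492845 ≠ 1/24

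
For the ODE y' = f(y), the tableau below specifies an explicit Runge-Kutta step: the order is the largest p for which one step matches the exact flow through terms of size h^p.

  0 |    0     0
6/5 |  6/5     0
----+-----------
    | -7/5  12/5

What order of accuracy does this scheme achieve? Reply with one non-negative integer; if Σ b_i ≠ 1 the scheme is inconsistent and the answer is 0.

1

b = (-7/5, 12/5)
c = (0, 6/5)
Σ b_i: (-7/5)·1 + 12/5·1 = 1 ✓
b·c: 12/5·6/5 = 72/25 ≠ 1/2 ⇒ order 1.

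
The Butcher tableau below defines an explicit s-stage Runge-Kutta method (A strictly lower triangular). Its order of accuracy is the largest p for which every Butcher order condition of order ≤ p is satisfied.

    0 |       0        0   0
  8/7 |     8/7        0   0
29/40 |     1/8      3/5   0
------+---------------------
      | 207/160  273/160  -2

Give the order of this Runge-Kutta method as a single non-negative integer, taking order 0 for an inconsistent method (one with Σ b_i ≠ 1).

2

b = (207/160, 273/160, -2)
c = (0, 8/7, 29/40)
Ac = (0, 0, 24/35)
Σ b_i: 207/160·1 + 273/160·1 + (-2)·1 = 1 ✓
b·c: 273/160·8/7 + (-2)·29/40 = 1/2 ✓
b·c²: 273/160·64/49 + (-2)·841/1600 = 6593/5600 ≠ 1/3 ⇒ order 2.
b·Ac: (-2)·24/35 = -48/35 ≠ 1/6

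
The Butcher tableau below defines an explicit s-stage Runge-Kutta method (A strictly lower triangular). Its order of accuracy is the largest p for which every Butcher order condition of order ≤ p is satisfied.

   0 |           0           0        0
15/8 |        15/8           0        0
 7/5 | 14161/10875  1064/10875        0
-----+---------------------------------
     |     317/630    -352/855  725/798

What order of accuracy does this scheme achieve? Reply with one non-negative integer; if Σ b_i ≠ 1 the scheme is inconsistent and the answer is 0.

b = (317/630, -352/855, 725/798)
c = (0, 15/8, 7/5)
Ac = (0, 0, 133/725)
Σ b_i: 317/630·1 + (-352/855)·1 + 725/798·1 = 1 ✓
b·c: (-352/855)·15/8 + 725/798·7/5 = 1/2 ✓
b·c²: (-352/855)·225/64 + 725/798·49/25 = 1/3 ✓
b·Ac: 725/798·133/725 = 1/6 ✓; 3 stages ⇒ order 3.

3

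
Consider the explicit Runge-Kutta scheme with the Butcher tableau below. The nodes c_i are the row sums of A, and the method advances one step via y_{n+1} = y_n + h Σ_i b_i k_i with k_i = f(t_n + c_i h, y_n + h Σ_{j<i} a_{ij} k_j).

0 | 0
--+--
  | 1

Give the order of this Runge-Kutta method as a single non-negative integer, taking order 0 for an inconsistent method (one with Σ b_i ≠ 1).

b = (1)
c = (0)
Σ b_i: 1·1 = 1 ✓; 1 stage ⇒ order 1.

1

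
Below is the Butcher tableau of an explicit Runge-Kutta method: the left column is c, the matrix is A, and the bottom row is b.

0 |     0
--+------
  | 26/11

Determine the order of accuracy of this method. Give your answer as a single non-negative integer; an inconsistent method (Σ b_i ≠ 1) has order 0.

b = (26/11)
c = (0)
Σ b_i: 26/11·1 = 26/11 ≠ 1 ⇒ order 0.

0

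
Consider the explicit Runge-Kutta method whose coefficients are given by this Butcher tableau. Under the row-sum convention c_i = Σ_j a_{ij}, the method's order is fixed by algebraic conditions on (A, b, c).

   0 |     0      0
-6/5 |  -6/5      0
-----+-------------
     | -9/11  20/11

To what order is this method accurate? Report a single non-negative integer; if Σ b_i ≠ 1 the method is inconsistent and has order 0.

1

b = (-9/11, 20/11)
c = (0, -6/5)
Σ b_i: (-9/11)·1 + 20/11·1 = 1 ✓
b·c: 20/11·(-6/5) = -24/11 ≠ 1/2 ⇒ order 1.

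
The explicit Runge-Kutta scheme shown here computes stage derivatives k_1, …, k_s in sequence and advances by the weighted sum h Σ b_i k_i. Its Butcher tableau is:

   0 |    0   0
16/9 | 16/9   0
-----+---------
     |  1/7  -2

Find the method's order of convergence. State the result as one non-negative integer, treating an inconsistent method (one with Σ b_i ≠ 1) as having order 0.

b = (1/7, -2)
c = (0, 16/9)
Σ b_i: 1/7·1 + (-2)·1 = -13/7 ≠ 1 ⇒ order 0.

0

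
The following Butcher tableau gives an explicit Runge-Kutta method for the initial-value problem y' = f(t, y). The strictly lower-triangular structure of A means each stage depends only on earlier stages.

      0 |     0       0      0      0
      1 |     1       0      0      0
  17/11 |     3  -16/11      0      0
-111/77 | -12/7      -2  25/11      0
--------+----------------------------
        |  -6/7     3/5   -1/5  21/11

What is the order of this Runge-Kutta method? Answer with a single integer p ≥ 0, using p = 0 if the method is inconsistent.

0

b = (-6/7, 3/5, -1/5, 21/11)
c = (0, 1, 17/11, -111/77)
Ac = (0, 0, -16/11, 183/121)
Σ b_i: (-6/7)·1 + 3/5·1 + (-1/5)·1 + 21/11·1 = 559/385 ≠ 1 ⇒ order 0.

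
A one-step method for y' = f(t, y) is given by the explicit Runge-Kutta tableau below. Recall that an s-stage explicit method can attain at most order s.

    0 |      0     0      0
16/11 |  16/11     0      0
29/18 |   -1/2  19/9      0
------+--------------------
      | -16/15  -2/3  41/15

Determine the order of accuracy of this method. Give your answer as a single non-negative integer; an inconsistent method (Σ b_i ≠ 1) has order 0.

1

b = (-16/15, -2/3, 41/15)
c = (0, 16/11, 29/18)
Ac = (0, 0, 304/99)
Σ b_i: (-16/15)·1 + (-2/3)·1 + 41/15·1 = 1 ✓
b·c: (-2/3)·16/11 + 41/15·29/18 = 10199/2970 ≠ 1/2 ⇒ order 1.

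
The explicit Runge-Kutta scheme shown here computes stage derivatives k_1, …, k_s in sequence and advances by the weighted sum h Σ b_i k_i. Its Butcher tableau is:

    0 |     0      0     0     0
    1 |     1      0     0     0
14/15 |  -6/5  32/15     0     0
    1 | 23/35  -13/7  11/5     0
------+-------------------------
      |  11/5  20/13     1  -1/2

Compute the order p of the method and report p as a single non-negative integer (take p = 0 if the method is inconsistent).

b = (11/5, 20/13, 1, -1/2)
c = (0, 1, 14/15, 1)
Ac = (0, 0, 32/15, 103/525)
Σ b_i: 11/5·1 + 20/13·1 + 1·1 + (-1/2)·1 = 551/130 ≠ 1 ⇒ order 0.

0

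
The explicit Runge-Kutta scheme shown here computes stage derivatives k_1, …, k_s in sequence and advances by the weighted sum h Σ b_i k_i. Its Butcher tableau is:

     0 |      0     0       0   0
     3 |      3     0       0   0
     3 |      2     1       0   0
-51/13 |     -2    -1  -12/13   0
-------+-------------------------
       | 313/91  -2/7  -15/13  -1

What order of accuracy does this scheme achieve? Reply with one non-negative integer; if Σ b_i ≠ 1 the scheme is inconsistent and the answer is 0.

1

b = (313/91, -2/7, -15/13, -1)
c = (0, 3, 3, -51/13)
Ac = (0, 0, 3, -75/13)
Σ b_i: 313/91·1 + (-2/7)·1 + (-15/13)·1 + (-1)·1 = 1 ✓
b·c: (-2/7)·3 + (-15/13)·3 + (-1)·(-51/13) = -36/91 ≠ 1/2 ⇒ order 1.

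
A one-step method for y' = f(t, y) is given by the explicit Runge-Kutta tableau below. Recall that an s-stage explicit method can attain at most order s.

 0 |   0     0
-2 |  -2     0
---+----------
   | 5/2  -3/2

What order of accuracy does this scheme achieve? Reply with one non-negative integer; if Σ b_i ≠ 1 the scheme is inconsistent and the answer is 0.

b = (5/2, -3/2)
c = (0, -2)
Σ b_i: 5/2·1 + (-3/2)·1 = 1 ✓
b·c: (-3/2)·(-2) = 3 ≠ 1/2 ⇒ order 1.

1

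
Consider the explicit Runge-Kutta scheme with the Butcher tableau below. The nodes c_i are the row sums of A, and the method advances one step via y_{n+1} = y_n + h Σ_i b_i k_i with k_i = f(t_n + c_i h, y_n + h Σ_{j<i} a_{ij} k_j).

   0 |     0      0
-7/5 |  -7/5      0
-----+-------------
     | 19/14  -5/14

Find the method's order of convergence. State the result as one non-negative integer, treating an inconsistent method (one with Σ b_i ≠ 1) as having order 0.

b = (19/14, -5/14)
c = (0, -7/5)
Σ b_i: 19/14·1 + (-5/14)·1 = 1 ✓
b·c: (-5/14)·(-7/5) = 1/2 ✓; 2 stages ⇒ order 2.

2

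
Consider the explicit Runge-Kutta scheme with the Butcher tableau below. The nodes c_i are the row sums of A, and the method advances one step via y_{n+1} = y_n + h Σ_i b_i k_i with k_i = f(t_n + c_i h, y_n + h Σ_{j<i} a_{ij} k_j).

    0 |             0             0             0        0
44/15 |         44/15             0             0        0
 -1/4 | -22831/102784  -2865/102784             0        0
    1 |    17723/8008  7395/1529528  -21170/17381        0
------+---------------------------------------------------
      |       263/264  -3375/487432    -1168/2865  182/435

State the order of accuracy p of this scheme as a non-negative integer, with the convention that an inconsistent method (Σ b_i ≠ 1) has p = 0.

4

b = (263/264, -3375/487432, -1168/2865, 182/435)
c = (0, 44/15, -1/4, 1)
Ac = (0, 0, -191/2336, 29/91)
Σ b_i: 263/264·1 + (-3375/487432)·1 + (-1168/2865)·1 + 182/435·1 = 1 ✓
b·c: (-3375/487432)·44/15 + (-1168/2865)·(-1/4) + 182/435·1 = 1/2 ✓
b·c²: (-3375/487432)·1936/225 + (-1168/2865)·1/16 + 182/435·1 = 1/3 ✓
b·Ac: (-1168/2865)·(-191/2336) + 182/435·29/91 = 1/6 ✓
b·c³: (-3375/487432)·85184/3375 + (-1168/2865)·(-1/64) + 182/435·1 = 1/4 ✓
b·(c∘Ac): (-1168/2865)·191/9344 + 182/435·29/91 = 1/8 ✓
b·Ac²: (-1168/2865)·(-2101/8760) + 182/435·(-29/840) = 1/12 ✓
b·A²c: 182/435·145/1456 = 1/24 ✓; 4 stages ⇒ order 4.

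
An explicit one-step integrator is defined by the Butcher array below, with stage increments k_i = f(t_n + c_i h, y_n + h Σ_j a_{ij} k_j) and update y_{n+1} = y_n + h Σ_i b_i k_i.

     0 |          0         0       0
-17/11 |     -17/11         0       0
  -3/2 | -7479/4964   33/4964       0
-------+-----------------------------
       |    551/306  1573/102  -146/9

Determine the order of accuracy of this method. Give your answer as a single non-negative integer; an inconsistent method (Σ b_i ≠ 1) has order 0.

3

b = (551/306, 1573/102, -146/9)
c = (0, -17/11, -3/2)
Ac = (0, 0, -3/292)
Σ b_i: 551/306·1 + 1573/102·1 + (-146/9)·1 = 1 ✓
b·c: 1573/102·(-17/11) + (-146/9)·(-3/2) = 1/2 ✓
b·c²: 1573/102·289/121 + (-146/9)·9/4 = 1/3 ✓
b·Ac: (-146/9)·(-3/292) = 1/6 ✓; 3 stages ⇒ order 3.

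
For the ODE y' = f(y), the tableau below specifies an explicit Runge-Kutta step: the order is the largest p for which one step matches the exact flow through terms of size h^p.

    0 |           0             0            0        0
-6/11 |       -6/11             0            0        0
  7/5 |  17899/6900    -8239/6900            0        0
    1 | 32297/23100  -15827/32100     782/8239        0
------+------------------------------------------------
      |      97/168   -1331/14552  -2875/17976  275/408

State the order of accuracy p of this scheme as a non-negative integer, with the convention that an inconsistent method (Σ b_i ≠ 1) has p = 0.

b = (97/168, -1331/14552, -2875/17976, 275/408)
c = (0, -6/11, 7/5, 1)
Ac = (0, 0, 749/1150, 221/550)
Σ b_i: 97/168·1 + (-1331/14552)·1 + (-2875/17976)·1 + 275/408·1 = 1 ✓
b·c: (-1331/14552)·(-6/11) + (-2875/17976)·7/5 + 275/408·1 = 1/2 ✓
b·c²: (-1331/14552)·36/121 + (-2875/17976)·49/25 + 275/408·1 = 1/3 ✓
b·Ac: (-2875/17976)·749/1150 + 275/408·221/550 = 1/6 ✓
b·c³: (-1331/14552)·(-216/1331) + (-2875/17976)·343/125 + 275/408·1 = 1/4 ✓
b·(c∘Ac): (-2875/17976)·5243/5750 + 275/408·221/550 = 1/8 ✓
b·Ac²: (-2875/17976)·(-2247/6325) + 275/408·119/3025 = 1/12 ✓
b·A²c: 275/408·17/275 = 1/24 ✓; 4 stages ⇒ order 4.

4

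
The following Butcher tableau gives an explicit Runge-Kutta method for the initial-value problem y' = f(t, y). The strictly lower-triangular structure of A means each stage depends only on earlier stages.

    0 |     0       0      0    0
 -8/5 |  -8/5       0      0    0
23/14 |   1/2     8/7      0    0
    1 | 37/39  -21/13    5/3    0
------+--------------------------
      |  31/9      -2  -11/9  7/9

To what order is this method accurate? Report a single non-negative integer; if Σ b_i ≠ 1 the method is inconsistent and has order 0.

1

b = (31/9, -2, -11/9, 7/9)
c = (0, -8/5, 23/14, 1)
Ac = (0, 0, -64/35, 14531/2730)
Σ b_i: 31/9·1 + (-2)·1 + (-11/9)·1 + 7/9·1 = 1 ✓
b·c: (-2)·(-8/5) + (-11/9)·23/14 + 7/9·1 = 1241/630 ≠ 1/2 ⇒ order 1.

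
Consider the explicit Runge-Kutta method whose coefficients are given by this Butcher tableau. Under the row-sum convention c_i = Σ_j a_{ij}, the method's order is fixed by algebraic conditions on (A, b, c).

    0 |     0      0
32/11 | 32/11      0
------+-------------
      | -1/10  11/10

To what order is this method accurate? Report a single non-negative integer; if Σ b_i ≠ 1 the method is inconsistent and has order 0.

1

b = (-1/10, 11/10)
c = (0, 32/11)
Σ b_i: (-1/10)·1 + 11/10·1 = 1 ✓
b·c: 11/10·32/11 = 16/5 ≠ 1/2 ⇒ order 1.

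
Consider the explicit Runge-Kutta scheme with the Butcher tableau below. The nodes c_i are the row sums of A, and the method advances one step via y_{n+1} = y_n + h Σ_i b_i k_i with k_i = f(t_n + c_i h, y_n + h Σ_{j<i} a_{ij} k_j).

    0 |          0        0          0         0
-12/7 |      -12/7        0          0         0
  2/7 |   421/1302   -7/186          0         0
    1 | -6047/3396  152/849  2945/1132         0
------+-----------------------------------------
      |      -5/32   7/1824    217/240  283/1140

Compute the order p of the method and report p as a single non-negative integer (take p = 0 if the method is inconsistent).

b = (-5/32, 7/1824, 217/240, 283/1140)
c = (0, -12/7, 2/7, 1)
Ac = (0, 0, 2/31, 247/566)
Σ b_i: (-5/32)·1 + 7/1824·1 + 217/240·1 + 283/1140·1 = 1 ✓
b·c: 7/1824·(-12/7) + 217/240·2/7 + 283/1140·1 = 1/2 ✓
b·c²: 7/1824·144/49 + 217/240·4/49 + 283/1140·1 = 1/3 ✓
b·Ac: 217/240·2/31 + 283/1140·247/566 = 1/6 ✓
b·c³: 7/1824·(-1728/343) + 217/240·8/343 + 283/1140·1 = 1/4 ✓
b·(c∘Ac): 217/240·4/217 + 283/1140·247/566 = 1/8 ✓
b·Ac²: 217/240·(-24/217) + 283/1140·209/283 = 1/12 ✓
b·A²c: 283/1140·95/566 = 1/24 ✓; 4 stages ⇒ order 4.

4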